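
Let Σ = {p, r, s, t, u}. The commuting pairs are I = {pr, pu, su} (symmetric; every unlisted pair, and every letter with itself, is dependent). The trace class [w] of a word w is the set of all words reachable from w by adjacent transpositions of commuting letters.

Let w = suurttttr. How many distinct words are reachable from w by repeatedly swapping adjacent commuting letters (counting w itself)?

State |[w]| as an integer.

3

drop 0:s onto floor
drop 1:u onto floor
drop 2:u onto {1:u}
drop 3:r onto {0:s, 2:u}
drop 4:t onto {3:r}
drop 5:t onto {4:t}
drop 6:t onto {5:t}
drop 7:t onto {6:t}
drop 8:r onto {7:t}
ground layer = {0:s, 1:u}
drop-orders for the pieces not yet dropped (sum over which currently-grounded one goes next):
  1 to go: {8} 1
  2 to go: {7,8} 1
  3 to go: {6,7,8} 1
  4 to go: {5,6,7,8} 1
  5 to go: {4,5,6,7,8} 1
  6 to go: {3,4,5,6,7,8} 1
  7 to go: {0,3,4,5,6,7,8} 1  {2,3,4,5,6,7,8} 1
  if 0:s drops first: 1 orders
  if 1:u drops first: 2 orders
heap linearizations: 3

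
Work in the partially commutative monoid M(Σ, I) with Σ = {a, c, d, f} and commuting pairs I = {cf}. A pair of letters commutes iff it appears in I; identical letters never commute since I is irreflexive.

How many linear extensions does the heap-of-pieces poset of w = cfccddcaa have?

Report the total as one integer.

#0=c has no predecessor
#1=f has no predecessor
#2=c depends on [0:c]
#3=c depends on [2:c]
#4=d depends on [1:f, 3:c]
#5=d depends on [4:d]
#6=c depends on [5:d]
#7=a depends on [6:c]
#8=a depends on [7:a]
sources: [0:c, 1:f]
N(rest) = Σ N(rest − s) over sources s of rest; N(one piece) = 1:
  size 1 → [8]=1
  size 2 → [7,8]=1
  size 3 → [6,7,8]=1
  size 4 → [5,6,7,8]=1
  size 5 → [4,5,6,7,8]=1
  size 6 → [1,4,5,6,7,8]=1  [3,4,5,6,7,8]=1
  size 7 → [1,3,4,5,6,7,8]=2  [2,3,4,5,6,7,8]=1
  first=0(c) contributes 3
  first=1(f) contributes 1
|[w]| = 4

4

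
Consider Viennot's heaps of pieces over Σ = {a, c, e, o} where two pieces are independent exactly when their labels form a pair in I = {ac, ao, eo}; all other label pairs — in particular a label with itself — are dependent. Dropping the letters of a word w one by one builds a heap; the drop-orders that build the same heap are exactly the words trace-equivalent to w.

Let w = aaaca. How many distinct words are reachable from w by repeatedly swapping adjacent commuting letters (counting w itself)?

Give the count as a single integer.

#0=a has no predecessor
#1=a depends on [0:a]
#2=a depends on [1:a]
#3=c has no predecessor
#4=a depends on [2:a]
sources: [0:a, 3:c]
N(rest) = Σ N(rest − s) over sources s of rest; N(one piece) = 1:
  size 1 → [3]=1  [4]=1
  size 2 → [2,4]=1  [3,4]=2
  size 3 → [1,2,4]=1  [2,3,4]=3
  first=0(a) contributes 4
  first=3(c) contributes 1
|[w]| = 5

5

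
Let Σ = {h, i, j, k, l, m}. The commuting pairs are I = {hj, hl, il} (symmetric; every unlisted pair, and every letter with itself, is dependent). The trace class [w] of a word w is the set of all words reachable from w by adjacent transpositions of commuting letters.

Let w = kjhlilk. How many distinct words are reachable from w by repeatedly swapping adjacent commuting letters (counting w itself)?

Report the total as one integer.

9

#0=k has no predecessor
#1=j depends on [0:k]
#2=h depends on [0:k]
#3=l depends on [1:j]
#4=i depends on [1:j, 2:h]
#5=l depends on [3:l]
#6=k depends on [4:i, 5:l]
sources: [0:k]
N(rest) = Σ N(rest − s) over sources s of rest; N(one piece) = 1:
  size 1 → [6]=1
  size 2 → [4,6]=1  [5,6]=1
  size 3 → [2,4,6]=1  [3,5,6]=1  [4,5,6]=2
  size 4 → [2,4,5,6]=3  [3,4,5,6]=3
  size 5 → [1,3,4,5,6]=3  [2,3,4,5,6]=6
  first=0(k) contributes 9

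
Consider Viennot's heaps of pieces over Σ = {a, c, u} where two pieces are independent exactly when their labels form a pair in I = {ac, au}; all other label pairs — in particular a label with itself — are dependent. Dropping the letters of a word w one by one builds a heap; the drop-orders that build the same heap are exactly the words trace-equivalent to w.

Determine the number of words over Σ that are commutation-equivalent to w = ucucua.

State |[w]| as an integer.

0(u) covers ∅
1(c) covers 0:u
2(u) covers 1:c
3(c) covers 2:u
4(u) covers 3:c
5(a) covers ∅
floor of heap: 0:u, 5:a
completions by unplaced set U, small U first (add the entries for U minus each lowest piece of U):
  |U|=1: {4}:1  {5}:1
  |U|=2: {3,4}:1  {4,5}:2
  |U|=3: {2,3,4}:1  {3,4,5}:3
  |U|=4: {1,2,3,4}:1  {2,3,4,5}:4
  start at 0(u): 5
  start at 5(a): 1
sum over floor = 6

6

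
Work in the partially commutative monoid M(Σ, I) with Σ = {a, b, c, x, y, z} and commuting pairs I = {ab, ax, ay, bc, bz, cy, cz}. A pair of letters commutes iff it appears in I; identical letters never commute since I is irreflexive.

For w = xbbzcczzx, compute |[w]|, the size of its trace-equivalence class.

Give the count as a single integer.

drop 0:x onto floor
drop 1:b onto {0:x}
drop 2:b onto {1:b}
drop 3:z onto {0:x}
drop 4:c onto {0:x}
drop 5:c onto {4:c}
drop 6:z onto {3:z}
drop 7:z onto {6:z}
drop 8:x onto {2:b, 5:c, 7:z}
ground layer = {0:x}
drop-orders for the pieces not yet dropped (sum over which currently-grounded one goes next):
  1 to go: {8} 1
  2 to go: {2,8} 1  {5,8} 1  {7,8} 1
  3 to go: {1,2,8} 1  {2,5,8} 2  {2,7,8} 2  {4,5,8} 1  {5,7,8} 2  {6,7,8} 1
  4 to go: {1,2,5,8} 3  {1,2,7,8} 3  {2,4,5,8} 3  {2,5,7,8} 6  {2,6,7,8} 3  {3,6,7,8} 1  {4,5,7,8} 3  {5,6,7,8} 3
  5 to go: {1,2,4,5,8} 6  {1,2,5,7,8} 12  {1,2,6,7,8} 6  {2,3,6,7,8} 4  {2,4,5,7,8} 12  {2,5,6,7,8} 12  {3,5,6,7,8} 4  {4,5,6,7,8} 6
  6 to go: {1,2,3,6,7,8} 10  {1,2,4,5,7,8} 30  {1,2,5,6,7,8} 30  {2,3,5,6,7,8} 20  {2,4,5,6,7,8} 30  {3,4,5,6,7,8} 10
  7 to go: {1,2,3,5,6,7,8} 60  {1,2,4,5,6,7,8} 90  {2,3,4,5,6,7,8} 60
  if 0:x drops first: 210 orders

210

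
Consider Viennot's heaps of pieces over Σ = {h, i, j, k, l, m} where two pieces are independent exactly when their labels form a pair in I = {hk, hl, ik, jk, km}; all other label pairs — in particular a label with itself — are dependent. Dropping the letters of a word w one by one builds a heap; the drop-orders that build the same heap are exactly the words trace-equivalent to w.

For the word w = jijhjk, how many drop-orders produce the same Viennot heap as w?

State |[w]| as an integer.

0(j) covers ∅
1(i) covers 0:j
2(j) covers 1:i
3(h) covers 2:j
4(j) covers 3:h
5(k) covers ∅
floor of heap: 0:j, 5:k
completions by unplaced set U, small U first (add the entries for U minus each lowest piece of U):
  |U|=1: {4}:1  {5}:1
  |U|=2: {3,4}:1  {4,5}:2
  |U|=3: {2,3,4}:1  {3,4,5}:3
  |U|=4: {1,2,3,4}:1  {2,3,4,5}:4
  start at 0(j): 5
  start at 5(k): 1
sum over floor = 6

6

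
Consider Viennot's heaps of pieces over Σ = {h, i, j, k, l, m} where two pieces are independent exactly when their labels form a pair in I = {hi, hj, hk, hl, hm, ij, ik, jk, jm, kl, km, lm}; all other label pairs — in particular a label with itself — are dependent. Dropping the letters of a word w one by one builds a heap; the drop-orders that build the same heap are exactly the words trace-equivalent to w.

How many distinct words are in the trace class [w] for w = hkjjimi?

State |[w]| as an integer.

420

drop 0:h onto floor
drop 1:k onto floor
drop 2:j onto floor
drop 3:j onto {2:j}
drop 4:i onto floor
drop 5:m onto {4:i}
drop 6:i onto {5:m}
ground layer = {0:h, 1:k, 2:j, 4:i}
drop-orders for the pieces not yet dropped (sum over which currently-grounded one goes next):
  1 to go: {0} 1  {1} 1  {3} 1  {6} 1
  2 to go: {0,1} 2  {0,3} 2  {0,6} 2  {1,3} 2  {1,6} 2  {2,3} 1  {3,6} 2  {5,6} 1
  3 to go: {0,1,3} 6  {0,1,6} 6  {0,2,3} 3  {0,3,6} 6  {0,5,6} 3  {1,2,3} 3  {1,3,6} 6  {1,5,6} 3  {2,3,6} 3  {3,5,6} 3  {4,5,6} 1
  4 to go: {0,1,2,3} 12  {0,1,3,6} 24  {0,1,5,6} 12  {0,2,3,6} 12  {0,3,5,6} 12  {0,4,5,6} 4  {1,2,3,6} 12  {1,3,5,6} 12  {1,4,5,6} 4  {2,3,5,6} 6  {3,4,5,6} 4
  5 to go: {0,1,2,3,6} 60  {0,1,3,5,6} 60  {0,1,4,5,6} 20  {0,2,3,5,6} 30  {0,3,4,5,6} 20  {1,2,3,5,6} 30  {1,3,4,5,6} 20  {2,3,4,5,6} 10
  if 0:h drops first: 60 orders
  if 1:k drops first: 60 orders
  if 2:j drops first: 120 orders
  if 4:i drops first: 180 orders
heap linearizations: 420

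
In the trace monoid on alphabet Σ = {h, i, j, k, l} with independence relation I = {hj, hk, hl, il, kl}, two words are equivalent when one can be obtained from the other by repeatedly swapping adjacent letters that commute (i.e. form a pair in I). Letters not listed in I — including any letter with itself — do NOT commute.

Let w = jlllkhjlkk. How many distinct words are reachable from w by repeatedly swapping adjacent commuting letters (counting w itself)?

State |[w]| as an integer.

0(j) covers ∅
1(l) covers 0:j
2(l) covers 1:l
3(l) covers 2:l
4(k) covers 0:j
5(h) covers ∅
6(j) covers 3:l, 4:k
7(l) covers 6:j
8(k) covers 6:j
9(k) covers 8:k
floor of heap: 0:j, 5:h
completions by unplaced set U, small U first (add the entries for U minus each lowest piece of U):
  |U|=1: {5}:1  {7}:1  {9}:1
  |U|=2: {5,7}:2  {5,9}:2  {7,9}:2  {8,9}:1
  |U|=3: {5,7,9}:6  {5,8,9}:3  {7,8,9}:3
  |U|=4: {5,7,8,9}:12  {6,7,8,9}:3
  |U|=5: {3,6,7,8,9}:3  {4,6,7,8,9}:3  {5,6,7,8,9}:15
  |U|=6: {2,3,6,7,8,9}:3  {3,4,6,7,8,9}:6  {3,5,6,7,8,9}:18  {4,5,6,7,8,9}:18
  |U|=7: {1,2,3,6,7,8,9}:3  {2,3,4,6,7,8,9}:9  {2,3,5,6,7,8,9}:21  {3,4,5,6,7,8,9}:42
  |U|=8: {1,2,3,4,6,7,8,9}:12  {1,2,3,5,6,7,8,9}:24  {2,3,4,5,6,7,8,9}:72
  start at 0(j): 108
  start at 5(h): 12
sum over floor = 120

120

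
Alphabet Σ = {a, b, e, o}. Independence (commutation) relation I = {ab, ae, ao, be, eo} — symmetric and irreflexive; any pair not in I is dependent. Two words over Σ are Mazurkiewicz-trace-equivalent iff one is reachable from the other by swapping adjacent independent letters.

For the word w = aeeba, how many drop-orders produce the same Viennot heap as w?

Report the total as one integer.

drop 0:a onto floor
drop 1:e onto floor
drop 2:e onto {1:e}
drop 3:b onto floor
drop 4:a onto {0:a}
ground layer = {0:a, 1:e, 3:b}
drop-orders for the pieces not yet dropped (sum over which currently-grounded one goes next):
  1 to go: {2} 1  {3} 1  {4} 1
  2 to go: {0,4} 1  {1,2} 1  {2,3} 2  {2,4} 2  {3,4} 2
  3 to go: {0,2,4} 3  {0,3,4} 3  {1,2,3} 3  {1,2,4} 3  {2,3,4} 6
  if 0:a drops first: 12 orders
  if 1:e drops first: 12 orders
  if 3:b drops first: 6 orders
heap linearizations: 30

30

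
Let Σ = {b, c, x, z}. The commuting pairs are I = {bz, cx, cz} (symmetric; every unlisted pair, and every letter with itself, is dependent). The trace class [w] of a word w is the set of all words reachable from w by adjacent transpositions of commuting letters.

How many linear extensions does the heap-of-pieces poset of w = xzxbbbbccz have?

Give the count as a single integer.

0(x) covers ∅
1(z) covers 0:x
2(x) covers 1:z
3(b) covers 2:x
4(b) covers 3:b
5(b) covers 4:b
6(b) covers 5:b
7(c) covers 6:b
8(c) covers 7:c
9(z) covers 2:x
floor of heap: 0:x
completions by unplaced set U, small U first (add the entries for U minus each lowest piece of U):
  |U|=1: {8}:1  {9}:1
  |U|=2: {7,8}:1  {8,9}:2
  |U|=3: {6,7,8}:1  {7,8,9}:3
  |U|=4: {5,6,7,8}:1  {6,7,8,9}:4
  |U|=5: {4,5,6,7,8}:1  {5,6,7,8,9}:5
  |U|=6: {3,4,5,6,7,8}:1  {4,5,6,7,8,9}:6
  |U|=7: {3,4,5,6,7,8,9}:7
  |U|=8: {2,3,4,5,6,7,8,9}:7
  start at 0(x): 7

7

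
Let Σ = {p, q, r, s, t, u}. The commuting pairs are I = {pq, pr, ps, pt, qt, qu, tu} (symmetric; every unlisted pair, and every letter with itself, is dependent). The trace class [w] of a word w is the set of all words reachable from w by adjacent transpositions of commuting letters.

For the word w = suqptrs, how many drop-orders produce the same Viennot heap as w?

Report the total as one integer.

0(s) covers ∅
1(u) covers 0:s
2(q) covers 0:s
3(p) covers 1:u
4(t) covers 0:s
5(r) covers 1:u, 2:q, 4:t
6(s) covers 5:r
floor of heap: 0:s
completions by unplaced set U, small U first (add the entries for U minus each lowest piece of U):
  |U|=1: {3}:1  {6}:1
  |U|=2: {3,6}:2  {5,6}:1
  |U|=3: {2,5,6}:1  {3,5,6}:3  {4,5,6}:1
  |U|=4: {1,3,5,6}:3  {2,3,5,6}:4  {2,4,5,6}:2  {3,4,5,6}:4
  |U|=5: {1,2,3,5,6}:7  {1,3,4,5,6}:7  {2,3,4,5,6}:10
  start at 0(s): 24

24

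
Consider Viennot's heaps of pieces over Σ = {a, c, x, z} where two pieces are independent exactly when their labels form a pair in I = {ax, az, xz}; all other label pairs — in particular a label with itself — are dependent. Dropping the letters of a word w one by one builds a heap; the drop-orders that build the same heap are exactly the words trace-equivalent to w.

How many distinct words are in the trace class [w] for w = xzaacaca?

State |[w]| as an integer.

12

0(x) covers ∅
1(z) covers ∅
2(a) covers ∅
3(a) covers 2:a
4(c) covers 0:x, 1:z, 3:a
5(a) covers 4:c
6(c) covers 5:a
7(a) covers 6:c
floor of heap: 0:x, 1:z, 2:a
completions by unplaced set U, small U first (add the entries for U minus each lowest piece of U):
  |U|=1: {7}:1
  |U|=2: {6,7}:1
  |U|=3: {5,6,7}:1
  |U|=4: {4,5,6,7}:1
  |U|=5: {0,4,5,6,7}:1  {1,4,5,6,7}:1  {3,4,5,6,7}:1
  |U|=6: {0,1,4,5,6,7}:2  {0,3,4,5,6,7}:2  {1,3,4,5,6,7}:2  {2,3,4,5,6,7}:1
  start at 0(x): 3
  start at 1(z): 3
  start at 2(a): 6
sum over floor = 12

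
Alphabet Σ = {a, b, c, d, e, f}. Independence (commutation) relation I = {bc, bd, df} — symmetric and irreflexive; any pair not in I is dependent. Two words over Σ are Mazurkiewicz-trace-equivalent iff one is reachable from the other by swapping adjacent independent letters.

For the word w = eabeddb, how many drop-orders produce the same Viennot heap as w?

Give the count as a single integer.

3

#0=e has no predecessor
#1=a depends on [0:e]
#2=b depends on [1:a]
#3=e depends on [2:b]
#4=d depends on [3:e]
#5=d depends on [4:d]
#6=b depends on [3:e]
sources: [0:e]
N(rest) = Σ N(rest − s) over sources s of rest; N(one piece) = 1:
  size 1 → [5]=1  [6]=1
  size 2 → [4,5]=1  [5,6]=2
  size 3 → [4,5,6]=3
  size 4 → [3,4,5,6]=3
  size 5 → [2,3,4,5,6]=3
  first=0(e) contributes 3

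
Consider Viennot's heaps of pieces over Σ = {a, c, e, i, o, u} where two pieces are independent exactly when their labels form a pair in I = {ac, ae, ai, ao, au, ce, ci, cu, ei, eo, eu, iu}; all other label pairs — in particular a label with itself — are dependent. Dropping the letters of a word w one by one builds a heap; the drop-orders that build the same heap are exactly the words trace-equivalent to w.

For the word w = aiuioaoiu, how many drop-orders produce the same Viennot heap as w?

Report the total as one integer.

#0=a has no predecessor
#1=i has no predecessor
#2=u has no predecessor
#3=i depends on [1:i]
#4=o depends on [2:u, 3:i]
#5=a depends on [0:a]
#6=o depends on [4:o]
#7=i depends on [6:o]
#8=u depends on [6:o]
sources: [0:a, 1:i, 2:u]
N(rest) = Σ N(rest − s) over sources s of rest; N(one piece) = 1:
  size 1 → [5]=1  [7]=1  [8]=1
  size 2 → [0,5]=1  [5,7]=2  [5,8]=2  [7,8]=2
  size 3 → [0,5,7]=3  [0,5,8]=3  [5,7,8]=6  [6,7,8]=2
  size 4 → [0,5,7,8]=12  [4,6,7,8]=2  [5,6,7,8]=8
  size 5 → [0,5,6,7,8]=20  [2,4,6,7,8]=2  [3,4,6,7,8]=2  [4,5,6,7,8]=10
  size 6 → [0,4,5,6,7,8]=30  [1,3,4,6,7,8]=2  [2,3,4,6,7,8]=4  [2,4,5,6,7,8]=12  [3,4,5,6,7,8]=12
  size 7 → [0,2,4,5,6,7,8]=42  [0,3,4,5,6,7,8]=42  [1,2,3,4,6,7,8]=6  [1,3,4,5,6,7,8]=14  [2,3,4,5,6,7,8]=28
  first=0(a) contributes 48
  first=1(i) contributes 112
  first=2(u) contributes 56
|[w]| = 216

216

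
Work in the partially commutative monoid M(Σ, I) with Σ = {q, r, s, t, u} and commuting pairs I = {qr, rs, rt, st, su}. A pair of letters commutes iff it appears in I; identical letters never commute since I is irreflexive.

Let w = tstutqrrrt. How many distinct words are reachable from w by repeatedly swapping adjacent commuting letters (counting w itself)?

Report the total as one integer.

#0=t has no predecessor
#1=s has no predecessor
#2=t depends on [0:t]
#3=u depends on [2:t]
#4=t depends on [3:u]
#5=q depends on [1:s, 4:t]
#6=r depends on [3:u]
#7=r depends on [6:r]
#8=r depends on [7:r]
#9=t depends on [5:q]
sources: [0:t, 1:s]
N(rest) = Σ N(rest − s) over sources s of rest; N(one piece) = 1:
  size 1 → [8]=1  [9]=1
  size 2 → [5,9]=1  [7,8]=1  [8,9]=2
  size 3 → [1,5,9]=1  [4,5,9]=1  [5,8,9]=3  [6,7,8]=1  [7,8,9]=3
  size 4 → [1,4,5,9]=2  [1,5,8,9]=4  [4,5,8,9]=4  [5,7,8,9]=6  [6,7,8,9]=4
  size 5 → [1,4,5,8,9]=10  [1,5,7,8,9]=10  [4,5,7,8,9]=10  [5,6,7,8,9]=10
  size 6 → [1,4,5,7,8,9]=30  [1,5,6,7,8,9]=20  [4,5,6,7,8,9]=20
  size 7 → [1,4,5,6,7,8,9]=70  [3,4,5,6,7,8,9]=20
  size 8 → [1,3,4,5,6,7,8,9]=90  [2,3,4,5,6,7,8,9]=20
  first=0(t) contributes 110
  first=1(s) contributes 20
|[w]| = 130

130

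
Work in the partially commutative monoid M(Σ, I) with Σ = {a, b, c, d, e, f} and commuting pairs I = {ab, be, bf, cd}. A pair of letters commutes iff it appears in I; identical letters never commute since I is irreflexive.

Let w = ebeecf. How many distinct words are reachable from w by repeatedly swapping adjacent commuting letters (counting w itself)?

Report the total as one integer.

0(e) covers ∅
1(b) covers ∅
2(e) covers 0:e
3(e) covers 2:e
4(c) covers 1:b, 3:e
5(f) covers 4:c
floor of heap: 0:e, 1:b
completions by unplaced set U, small U first (add the entries for U minus each lowest piece of U):
  |U|=1: {5}:1
  |U|=2: {4,5}:1
  |U|=3: {1,4,5}:1  {3,4,5}:1
  |U|=4: {1,3,4,5}:2  {2,3,4,5}:1
  start at 0(e): 3
  start at 1(b): 1
sum over floor = 4

4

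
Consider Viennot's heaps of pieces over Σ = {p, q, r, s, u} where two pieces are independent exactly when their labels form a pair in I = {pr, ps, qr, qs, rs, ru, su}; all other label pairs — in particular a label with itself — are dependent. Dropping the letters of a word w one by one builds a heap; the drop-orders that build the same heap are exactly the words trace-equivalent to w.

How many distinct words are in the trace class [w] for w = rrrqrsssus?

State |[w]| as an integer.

3150

0(r) covers ∅
1(r) covers 0:r
2(r) covers 1:r
3(q) covers ∅
4(r) covers 2:r
5(s) covers ∅
6(s) covers 5:s
7(s) covers 6:s
8(u) covers 3:q
9(s) covers 7:s
floor of heap: 0:r, 3:q, 5:s
completions by unplaced set U, small U first (add the entries for U minus each lowest piece of U):
  |U|=1: {4}:1  {8}:1  {9}:1
  |U|=2: {2,4}:1  {3,8}:1  {4,8}:2  {4,9}:2  {7,9}:1  {8,9}:2
  |U|=3: {1,2,4}:1  {2,4,8}:3  {2,4,9}:3  {3,4,8}:3  {3,8,9}:3  {4,7,9}:3  {4,8,9}:6  {6,7,9}:1  {7,8,9}:3
  |U|=4: {0,1,2,4}:1  {1,2,4,8}:4  {1,2,4,9}:4  {2,3,4,8}:6  {2,4,7,9}:6  {2,4,8,9}:12  {3,4,8,9}:12  {3,7,8,9}:6  {4,6,7,9}:4  {4,7,8,9}:12  {5,6,7,9}:1  {6,7,8,9}:4
  |U|=5: {0,1,2,4,8}:5  {0,1,2,4,9}:5  {1,2,3,4,8}:10  {1,2,4,7,9}:10  {1,2,4,8,9}:20  {2,3,4,8,9}:30  {2,4,6,7,9}:10  {2,4,7,8,9}:30  {3,4,7,8,9}:30  {3,6,7,8,9}:10  {4,5,6,7,9}:5  {4,6,7,8,9}:20  {5,6,7,8,9}:5
  |U|=6: {0,1,2,3,4,8}:15  {0,1,2,4,7,9}:15  {0,1,2,4,8,9}:30  {1,2,3,4,8,9}:60  {1,2,4,6,7,9}:20  {1,2,4,7,8,9}:60  {2,3,4,7,8,9}:90  {2,4,5,6,7,9}:15  {2,4,6,7,8,9}:60  {3,4,6,7,8,9}:60  {3,5,6,7,8,9}:15  {4,5,6,7,8,9}:30
  |U|=7: {0,1,2,3,4,8,9}:105  {0,1,2,4,6,7,9}:35  {0,1,2,4,7,8,9}:105  {1,2,3,4,7,8,9}:210  {1,2,4,5,6,7,9}:35  {1,2,4,6,7,8,9}:140  {2,3,4,6,7,8,9}:210  {2,4,5,6,7,8,9}:105  {3,4,5,6,7,8,9}:105
  |U|=8: {0,1,2,3,4,7,8,9}:420  {0,1,2,4,5,6,7,9}:70  {0,1,2,4,6,7,8,9}:280  {1,2,3,4,6,7,8,9}:560  {1,2,4,5,6,7,8,9}:280  {2,3,4,5,6,7,8,9}:420
  start at 0(r): 1260
  start at 3(q): 630
  start at 5(s): 1260
sum over floor = 3150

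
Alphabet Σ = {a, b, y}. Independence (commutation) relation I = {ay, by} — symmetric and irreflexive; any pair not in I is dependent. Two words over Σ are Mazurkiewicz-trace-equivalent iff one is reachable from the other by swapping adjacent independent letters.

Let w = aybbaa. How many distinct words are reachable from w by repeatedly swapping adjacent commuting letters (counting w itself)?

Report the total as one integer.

6

piece 0:a — minimal
piece 1:y — minimal
piece 2:b rests on {0:a}
piece 3:b rests on {2:b}
piece 4:a rests on {3:b}
piece 5:a rests on {4:a}
minimal pieces: {0:a, 1:y}
ways to finish when only these pieces remain (= sum over removing one remaining piece with nothing left below it):
  1 left: {1}→1  {5}→1
  2 left: {1,5}→2  {4,5}→1
  3 left: {1,4,5}→3  {3,4,5}→1
  4 left: {1,3,4,5}→4  {2,3,4,5}→1
  placing 0:a first → 5 extensions
  placing 1:y first → 1 extensions
total linear extensions = 6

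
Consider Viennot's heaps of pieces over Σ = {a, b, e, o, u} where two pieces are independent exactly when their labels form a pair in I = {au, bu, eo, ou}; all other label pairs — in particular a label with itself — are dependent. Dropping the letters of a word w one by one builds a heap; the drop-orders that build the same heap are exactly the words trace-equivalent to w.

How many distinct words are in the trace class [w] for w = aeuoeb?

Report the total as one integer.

drop 0:a onto floor
drop 1:e onto {0:a}
drop 2:u onto {1:e}
drop 3:o onto {0:a}
drop 4:e onto {2:u}
drop 5:b onto {3:o, 4:e}
ground layer = {0:a}
drop-orders for the pieces not yet dropped (sum over which currently-grounded one goes next):
  1 to go: {5} 1
  2 to go: {3,5} 1  {4,5} 1
  3 to go: {2,4,5} 1  {3,4,5} 2
  4 to go: {1,2,4,5} 1  {2,3,4,5} 3
  if 0:a drops first: 4 orders

4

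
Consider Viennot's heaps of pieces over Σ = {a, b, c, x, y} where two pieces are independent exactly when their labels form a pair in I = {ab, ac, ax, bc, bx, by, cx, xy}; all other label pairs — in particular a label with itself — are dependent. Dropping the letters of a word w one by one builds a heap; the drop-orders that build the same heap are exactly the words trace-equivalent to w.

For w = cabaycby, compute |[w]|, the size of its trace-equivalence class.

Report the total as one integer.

0(c) covers ∅
1(a) covers ∅
2(b) covers ∅
3(a) covers 1:a
4(y) covers 0:c, 3:a
5(c) covers 4:y
6(b) covers 2:b
7(y) covers 5:c
floor of heap: 0:c, 1:a, 2:b
completions by unplaced set U, small U first (add the entries for U minus each lowest piece of U):
  |U|=1: {6}:1  {7}:1
  |U|=2: {2,6}:1  {5,7}:1  {6,7}:2
  |U|=3: {2,6,7}:3  {4,5,7}:1  {5,6,7}:3
  |U|=4: {0,4,5,7}:1  {2,5,6,7}:6  {3,4,5,7}:1  {4,5,6,7}:4
  |U|=5: {0,3,4,5,7}:2  {0,4,5,6,7}:5  {1,3,4,5,7}:1  {2,4,5,6,7}:10  {3,4,5,6,7}:5
  |U|=6: {0,1,3,4,5,7}:3  {0,2,4,5,6,7}:15  {0,3,4,5,6,7}:12  {1,3,4,5,6,7}:6  {2,3,4,5,6,7}:15
  start at 0(c): 21
  start at 1(a): 42
  start at 2(b): 21
sum over floor = 84

84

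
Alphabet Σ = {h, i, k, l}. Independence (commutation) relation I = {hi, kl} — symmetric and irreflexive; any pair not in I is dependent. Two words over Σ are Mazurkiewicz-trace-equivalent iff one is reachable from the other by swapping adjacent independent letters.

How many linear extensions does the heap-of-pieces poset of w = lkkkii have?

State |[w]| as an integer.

piece 0:l — minimal
piece 1:k — minimal
piece 2:k rests on {1:k}
piece 3:k rests on {2:k}
piece 4:i rests on {0:l, 3:k}
piece 5:i rests on {4:i}
minimal pieces: {0:l, 1:k}
ways to finish when only these pieces remain (= sum over removing one remaining piece with nothing left below it):
  1 left: {5}→1
  2 left: {4,5}→1
  3 left: {0,4,5}→1  {3,4,5}→1
  4 left: {0,3,4,5}→2  {2,3,4,5}→1
  placing 0:l first → 1 extensions
  placing 1:k first → 3 extensions
total linear extensions = 4

4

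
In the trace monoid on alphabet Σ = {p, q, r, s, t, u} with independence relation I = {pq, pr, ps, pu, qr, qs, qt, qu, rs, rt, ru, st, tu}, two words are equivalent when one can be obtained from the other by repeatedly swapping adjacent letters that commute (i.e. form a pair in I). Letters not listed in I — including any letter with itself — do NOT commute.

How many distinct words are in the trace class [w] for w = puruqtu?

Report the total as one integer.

drop 0:p onto floor
drop 1:u onto floor
drop 2:r onto floor
drop 3:u onto {1:u}
drop 4:q onto floor
drop 5:t onto {0:p}
drop 6:u onto {3:u}
ground layer = {0:p, 1:u, 2:r, 4:q}
drop-orders for the pieces not yet dropped (sum over which currently-grounded one goes next):
  1 to go: {2} 1  {4} 1  {5} 1  {6} 1
  2 to go: {0,5} 1  {2,4} 2  {2,5} 2  {2,6} 2  {3,6} 1  {4,5} 2  {4,6} 2  {5,6} 2
  3 to go: {0,2,5} 3  {0,4,5} 3  {0,5,6} 3  {1,3,6} 1  {2,3,6} 3  {2,4,5} 6  {2,4,6} 6  {2,5,6} 6  {3,4,6} 3  {3,5,6} 3  {4,5,6} 6
  4 to go: {0,2,4,5} 12  {0,2,5,6} 12  {0,3,5,6} 6  {0,4,5,6} 12  {1,2,3,6} 4  {1,3,4,6} 4  {1,3,5,6} 4  {2,3,4,6} 12  {2,3,5,6} 12  {2,4,5,6} 24  {3,4,5,6} 12
  5 to go: {0,1,3,5,6} 10  {0,2,3,5,6} 30  {0,2,4,5,6} 60  {0,3,4,5,6} 30  {1,2,3,4,6} 20  {1,2,3,5,6} 20  {1,3,4,5,6} 20  {2,3,4,5,6} 60
  if 0:p drops first: 120 orders
  if 1:u drops first: 180 orders
  if 2:r drops first: 60 orders
  if 4:q drops first: 60 orders
heap linearizations: 420

420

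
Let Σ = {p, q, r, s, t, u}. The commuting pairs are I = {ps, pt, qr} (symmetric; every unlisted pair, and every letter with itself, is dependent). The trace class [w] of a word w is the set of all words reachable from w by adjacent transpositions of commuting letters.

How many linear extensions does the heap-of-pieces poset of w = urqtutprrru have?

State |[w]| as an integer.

4

drop 0:u onto floor
drop 1:r onto {0:u}
drop 2:q onto {0:u}
drop 3:t onto {1:r, 2:q}
drop 4:u onto {3:t}
drop 5:t onto {4:u}
drop 6:p onto {4:u}
drop 7:r onto {5:t, 6:p}
drop 8:r onto {7:r}
drop 9:r onto {8:r}
drop 10:u onto {9:r}
ground layer = {0:u}
drop-orders for the pieces not yet dropped (sum over which currently-grounded one goes next):
  1 to go: {10} 1
  2 to go: {9,10} 1
  3 to go: {8,9,10} 1
  4 to go: {7,8,9,10} 1
  5 to go: {5,7,8,9,10} 1  {6,7,8,9,10} 1
  6 to go: {5,6,7,8,9,10} 2
  7 to go: {4,5,6,7,8,9,10} 2
  8 to go: {3,4,5,6,7,8,9,10} 2
  9 to go: {1,3,4,5,6,7,8,9,10} 2  {2,3,4,5,6,7,8,9,10} 2
  if 0:u drops first: 4 orders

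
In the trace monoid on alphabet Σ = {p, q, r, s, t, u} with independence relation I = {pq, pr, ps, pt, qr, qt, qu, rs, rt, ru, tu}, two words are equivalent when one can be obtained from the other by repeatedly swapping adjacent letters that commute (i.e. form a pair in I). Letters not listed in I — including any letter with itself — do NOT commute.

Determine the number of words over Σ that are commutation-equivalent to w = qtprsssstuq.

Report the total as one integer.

drop 0:q onto floor
drop 1:t onto floor
drop 2:p onto floor
drop 3:r onto floor
drop 4:s onto {0:q, 1:t}
drop 5:s onto {4:s}
drop 6:s onto {5:s}
drop 7:s onto {6:s}
drop 8:t onto {7:s}
drop 9:u onto {2:p, 7:s}
drop 10:q onto {7:s}
ground layer = {0:q, 1:t, 2:p, 3:r}
drop-orders for the pieces not yet dropped (sum over which currently-grounded one goes next):
  1 to go: {3} 1  {8} 1  {9} 1  {10} 1
  2 to go: {2,9} 1  {3,8} 2  {3,9} 2  {3,10} 2  {8,9} 2  {8,10} 2  {9,10} 2
  3 to go: {2,3,9} 3  {2,8,9} 3  {2,9,10} 3  {3,8,9} 6  {3,8,10} 6  {3,9,10} 6  {8,9,10} 6
  4 to go: {2,3,8,9} 12  {2,3,9,10} 12  {2,8,9,10} 12  {3,8,9,10} 24  {7,8,9,10} 6
  5 to go: {2,3,8,9,10} 60  {2,7,8,9,10} 18  {3,7,8,9,10} 30  {6,7,8,9,10} 6
  6 to go: {2,3,7,8,9,10} 108  {2,6,7,8,9,10} 24  {3,6,7,8,9,10} 36  {5,6,7,8,9,10} 6
  7 to go: {2,3,6,7,8,9,10} 168  {2,5,6,7,8,9,10} 30  {3,5,6,7,8,9,10} 42  {4,5,6,7,8,9,10} 6
  8 to go: {0,4,5,6,7,8,9,10} 6  {1,4,5,6,7,8,9,10} 6  {2,3,5,6,7,8,9,10} 240  {2,4,5,6,7,8,9,10} 36  {3,4,5,6,7,8,9,10} 48
  9 to go: {0,1,4,5,6,7,8,9,10} 12  {0,2,4,5,6,7,8,9,10} 42  {0,3,4,5,6,7,8,9,10} 54  {1,2,4,5,6,7,8,9,10} 42  {1,3,4,5,6,7,8,9,10} 54  {2,3,4,5,6,7,8,9,10} 324
  if 0:q drops first: 420 orders
  if 1:t drops first: 420 orders
  if 2:p drops first: 120 orders
  if 3:r drops first: 96 orders
heap linearizations: 1056

1056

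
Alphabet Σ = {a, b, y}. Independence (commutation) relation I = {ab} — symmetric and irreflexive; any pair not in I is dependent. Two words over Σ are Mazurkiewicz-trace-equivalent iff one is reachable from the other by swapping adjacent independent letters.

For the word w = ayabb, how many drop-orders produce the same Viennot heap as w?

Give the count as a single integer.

3

0(a) covers ∅
1(y) covers 0:a
2(a) covers 1:y
3(b) covers 1:y
4(b) covers 3:b
floor of heap: 0:a
completions by unplaced set U, small U first (add the entries for U minus each lowest piece of U):
  |U|=1: {2}:1  {4}:1
  |U|=2: {2,4}:2  {3,4}:1
  |U|=3: {2,3,4}:3
  start at 0(a): 3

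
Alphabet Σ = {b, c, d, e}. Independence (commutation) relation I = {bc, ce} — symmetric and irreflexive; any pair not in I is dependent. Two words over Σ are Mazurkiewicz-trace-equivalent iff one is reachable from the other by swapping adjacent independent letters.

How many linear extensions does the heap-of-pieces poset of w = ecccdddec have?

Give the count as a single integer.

8

#0=e has no predecessor
#1=c has no predecessor
#2=c depends on [1:c]
#3=c depends on [2:c]
#4=d depends on [0:e, 3:c]
#5=d depends on [4:d]
#6=d depends on [5:d]
#7=e depends on [6:d]
#8=c depends on [6:d]
sources: [0:e, 1:c]
N(rest) = Σ N(rest − s) over sources s of rest; N(one piece) = 1:
  size 1 → [7]=1  [8]=1
  size 2 → [7,8]=2
  size 3 → [6,7,8]=2
  size 4 → [5,6,7,8]=2
  size 5 → [4,5,6,7,8]=2
  size 6 → [0,4,5,6,7,8]=2  [3,4,5,6,7,8]=2
  size 7 → [0,3,4,5,6,7,8]=4  [2,3,4,5,6,7,8]=2
  first=0(e) contributes 2
  first=1(c) contributes 6
|[w]| = 8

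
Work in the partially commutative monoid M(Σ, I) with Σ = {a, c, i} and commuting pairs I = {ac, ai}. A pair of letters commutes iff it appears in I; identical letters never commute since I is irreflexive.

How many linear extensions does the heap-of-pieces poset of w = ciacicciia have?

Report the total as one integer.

45

#0=c has no predecessor
#1=i depends on [0:c]
#2=a has no predecessor
#3=c depends on [1:i]
#4=i depends on [3:c]
#5=c depends on [4:i]
#6=c depends on [5:c]
#7=i depends on [6:c]
#8=i depends on [7:i]
#9=a depends on [2:a]
sources: [0:c, 2:a]
N(rest) = Σ N(rest − s) over sources s of rest; N(one piece) = 1:
  size 1 → [8]=1  [9]=1
  size 2 → [2,9]=1  [7,8]=1  [8,9]=2
  size 3 → [2,8,9]=3  [6,7,8]=1  [7,8,9]=3
  size 4 → [2,7,8,9]=6  [5,6,7,8]=1  [6,7,8,9]=4
  size 5 → [2,6,7,8,9]=10  [4,5,6,7,8]=1  [5,6,7,8,9]=5
  size 6 → [2,5,6,7,8,9]=15  [3,4,5,6,7,8]=1  [4,5,6,7,8,9]=6
  size 7 → [1,3,4,5,6,7,8]=1  [2,4,5,6,7,8,9]=21  [3,4,5,6,7,8,9]=7
  size 8 → [0,1,3,4,5,6,7,8]=1  [1,3,4,5,6,7,8,9]=8  [2,3,4,5,6,7,8,9]=28
  first=0(c) contributes 36
  first=2(a) contributes 9
|[w]| = 45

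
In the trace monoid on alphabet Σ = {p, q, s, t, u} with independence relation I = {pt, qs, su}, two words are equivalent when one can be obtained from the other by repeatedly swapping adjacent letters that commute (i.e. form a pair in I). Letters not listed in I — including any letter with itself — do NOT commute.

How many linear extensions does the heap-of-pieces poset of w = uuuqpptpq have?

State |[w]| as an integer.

#0=u has no predecessor
#1=u depends on [0:u]
#2=u depends on [1:u]
#3=q depends on [2:u]
#4=p depends on [3:q]
#5=p depends on [4:p]
#6=t depends on [3:q]
#7=p depends on [5:p]
#8=q depends on [6:t, 7:p]
sources: [0:u]
N(rest) = Σ N(rest − s) over sources s of rest; N(one piece) = 1:
  size 1 → [8]=1
  size 2 → [6,8]=1  [7,8]=1
  size 3 → [5,7,8]=1  [6,7,8]=2
  size 4 → [4,5,7,8]=1  [5,6,7,8]=3
  size 5 → [4,5,6,7,8]=4
  size 6 → [3,4,5,6,7,8]=4
  size 7 → [2,3,4,5,6,7,8]=4
  first=0(u) contributes 4

4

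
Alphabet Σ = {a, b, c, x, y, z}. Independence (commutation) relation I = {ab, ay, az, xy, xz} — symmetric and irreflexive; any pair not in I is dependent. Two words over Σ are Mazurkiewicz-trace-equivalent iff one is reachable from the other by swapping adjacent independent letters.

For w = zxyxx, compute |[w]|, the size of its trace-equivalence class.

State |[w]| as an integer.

10

#0=z has no predecessor
#1=x has no predecessor
#2=y depends on [0:z]
#3=x depends on [1:x]
#4=x depends on [3:x]
sources: [0:z, 1:x]
N(rest) = Σ N(rest − s) over sources s of rest; N(one piece) = 1:
  size 1 → [2]=1  [4]=1
  size 2 → [0,2]=1  [2,4]=2  [3,4]=1
  size 3 → [0,2,4]=3  [1,3,4]=1  [2,3,4]=3
  first=0(z) contributes 4
  first=1(x) contributes 6
|[w]| = 10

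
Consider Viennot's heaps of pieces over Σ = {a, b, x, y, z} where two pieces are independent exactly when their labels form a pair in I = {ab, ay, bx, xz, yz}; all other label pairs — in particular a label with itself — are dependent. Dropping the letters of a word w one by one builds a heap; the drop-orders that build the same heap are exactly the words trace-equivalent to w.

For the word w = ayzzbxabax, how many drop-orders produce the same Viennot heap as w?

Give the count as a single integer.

drop 0:a onto floor
drop 1:y onto floor
drop 2:z onto {0:a}
drop 3:z onto {2:z}
drop 4:b onto {1:y, 3:z}
drop 5:x onto {0:a, 1:y}
drop 6:a onto {3:z, 5:x}
drop 7:b onto {4:b}
drop 8:a onto {6:a}
drop 9:x onto {8:a}
ground layer = {0:a, 1:y}
drop-orders for the pieces not yet dropped (sum over which currently-grounded one goes next):
  1 to go: {7} 1  {9} 1
  2 to go: {4,7} 1  {7,9} 2  {8,9} 1
  3 to go: {4,7,9} 3  {6,8,9} 1  {7,8,9} 3
  4 to go: {4,7,8,9} 6  {5,6,8,9} 1  {6,7,8,9} 4
  5 to go: {4,6,7,8,9} 10  {5,6,7,8,9} 5
  6 to go: {3,4,6,7,8,9} 10  {4,5,6,7,8,9} 15
  7 to go: {1,4,5,6,7,8,9} 15  {2,3,4,6,7,8,9} 10  {3,4,5,6,7,8,9} 25
  8 to go: {1,3,4,5,6,7,8,9} 40  {2,3,4,5,6,7,8,9} 35
  if 0:a drops first: 75 orders
  if 1:y drops first: 35 orders
heap linearizations: 110

110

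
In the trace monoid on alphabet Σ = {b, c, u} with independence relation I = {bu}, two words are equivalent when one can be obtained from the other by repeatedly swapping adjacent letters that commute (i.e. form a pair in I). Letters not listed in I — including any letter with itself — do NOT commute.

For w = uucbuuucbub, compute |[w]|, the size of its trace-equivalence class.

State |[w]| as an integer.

12

#0=u has no predecessor
#1=u depends on [0:u]
#2=c depends on [1:u]
#3=b depends on [2:c]
#4=u depends on [2:c]
#5=u depends on [4:u]
#6=u depends on [5:u]
#7=c depends on [3:b, 6:u]
#8=b depends on [7:c]
#9=u depends on [7:c]
#10=b depends on [8:b]
sources: [0:u]
N(rest) = Σ N(rest − s) over sources s of rest; N(one piece) = 1:
  size 1 → [9]=1  [10]=1
  size 2 → [8,10]=1  [9,10]=2
  size 3 → [8,9,10]=3
  size 4 → [7,8,9,10]=3
  size 5 → [3,7,8,9,10]=3  [6,7,8,9,10]=3
  size 6 → [3,6,7,8,9,10]=6  [5,6,7,8,9,10]=3
  size 7 → [3,5,6,7,8,9,10]=9  [4,5,6,7,8,9,10]=3
  size 8 → [3,4,5,6,7,8,9,10]=12
  size 9 → [2,3,4,5,6,7,8,9,10]=12
  first=0(u) contributes 12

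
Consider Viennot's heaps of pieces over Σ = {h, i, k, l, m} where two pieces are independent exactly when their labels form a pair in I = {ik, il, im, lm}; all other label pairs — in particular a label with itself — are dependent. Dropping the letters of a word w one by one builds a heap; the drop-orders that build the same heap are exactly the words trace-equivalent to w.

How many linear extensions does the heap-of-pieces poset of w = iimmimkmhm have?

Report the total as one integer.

56

#0=i has no predecessor
#1=i depends on [0:i]
#2=m has no predecessor
#3=m depends on [2:m]
#4=i depends on [1:i]
#5=m depends on [3:m]
#6=k depends on [5:m]
#7=m depends on [6:k]
#8=h depends on [4:i, 7:m]
#9=m depends on [8:h]
sources: [0:i, 2:m]
N(rest) = Σ N(rest − s) over sources s of rest; N(one piece) = 1:
  size 1 → [9]=1
  size 2 → [8,9]=1
  size 3 → [4,8,9]=1  [7,8,9]=1
  size 4 → [1,4,8,9]=1  [4,7,8,9]=2  [6,7,8,9]=1
  size 5 → [0,1,4,8,9]=1  [1,4,7,8,9]=3  [4,6,7,8,9]=3  [5,6,7,8,9]=1
  size 6 → [0,1,4,7,8,9]=4  [1,4,6,7,8,9]=6  [3,5,6,7,8,9]=1  [4,5,6,7,8,9]=4
  size 7 → [0,1,4,6,7,8,9]=10  [1,4,5,6,7,8,9]=10  [2,3,5,6,7,8,9]=1  [3,4,5,6,7,8,9]=5
  size 8 → [0,1,4,5,6,7,8,9]=20  [1,3,4,5,6,7,8,9]=15  [2,3,4,5,6,7,8,9]=6
  first=0(i) contributes 21
  first=2(m) contributes 35
|[w]| = 56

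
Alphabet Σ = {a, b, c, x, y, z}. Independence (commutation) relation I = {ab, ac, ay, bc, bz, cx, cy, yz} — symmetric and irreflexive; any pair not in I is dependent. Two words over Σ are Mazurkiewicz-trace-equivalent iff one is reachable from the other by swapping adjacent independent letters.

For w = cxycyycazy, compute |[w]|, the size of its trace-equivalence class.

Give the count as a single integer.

drop 0:c onto floor
drop 1:x onto floor
drop 2:y onto {1:x}
drop 3:c onto {0:c}
drop 4:y onto {2:y}
drop 5:y onto {4:y}
drop 6:c onto {3:c}
drop 7:a onto {1:x}
drop 8:z onto {6:c, 7:a}
drop 9:y onto {5:y}
ground layer = {0:c, 1:x}
drop-orders for the pieces not yet dropped (sum over which currently-grounded one goes next):
  1 to go: {8} 1  {9} 1
  2 to go: {5,9} 1  {6,8} 1  {7,8} 1  {8,9} 2
  3 to go: {3,6,8} 1  {4,5,9} 1  {5,8,9} 3  {6,7,8} 2  {6,8,9} 3  {7,8,9} 3
  4 to go: {0,3,6,8} 1  {2,4,5,9} 1  {3,6,7,8} 3  {3,6,8,9} 4  {4,5,8,9} 4  {5,6,8,9} 6  {5,7,8,9} 6  {6,7,8,9} 8
  5 to go: {0,3,6,7,8} 4  {0,3,6,8,9} 5  {2,4,5,8,9} 5  {3,5,6,8,9} 10  {3,6,7,8,9} 15  {4,5,6,8,9} 10  {4,5,7,8,9} 10  {5,6,7,8,9} 20
  6 to go: {0,3,5,6,8,9} 15  {0,3,6,7,8,9} 24  {2,4,5,6,8,9} 15  {2,4,5,7,8,9} 15  {3,4,5,6,8,9} 20  {3,5,6,7,8,9} 45  {4,5,6,7,8,9} 40
  7 to go: {0,3,4,5,6,8,9} 35  {0,3,5,6,7,8,9} 84  {1,2,4,5,7,8,9} 15  {2,3,4,5,6,8,9} 35  {2,4,5,6,7,8,9} 70  {3,4,5,6,7,8,9} 105
  8 to go: {0,2,3,4,5,6,8,9} 70  {0,3,4,5,6,7,8,9} 224  {1,2,4,5,6,7,8,9} 85  {2,3,4,5,6,7,8,9} 210
  if 0:c drops first: 295 orders
  if 1:x drops first: 504 orders
heap linearizations: 799

799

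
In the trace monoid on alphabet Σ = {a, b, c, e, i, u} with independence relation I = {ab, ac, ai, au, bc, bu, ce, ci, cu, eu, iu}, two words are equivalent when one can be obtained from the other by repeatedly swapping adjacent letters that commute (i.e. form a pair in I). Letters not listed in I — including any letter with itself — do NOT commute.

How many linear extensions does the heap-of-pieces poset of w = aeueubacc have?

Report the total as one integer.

0(a) covers ∅
1(e) covers 0:a
2(u) covers ∅
3(e) covers 1:e
4(u) covers 2:u
5(b) covers 3:e
6(a) covers 3:e
7(c) covers ∅
8(c) covers 7:c
floor of heap: 0:a, 2:u, 7:c
completions by unplaced set U, small U first (add the entries for U minus each lowest piece of U):
  |U|=1: {4}:1  {5}:1  {6}:1  {8}:1
  |U|=2: {2,4}:1  {4,5}:2  {4,6}:2  {4,8}:2  {5,6}:2  {5,8}:2  {6,8}:2  {7,8}:1
  |U|=3: {2,4,5}:3  {2,4,6}:3  {2,4,8}:3  {3,5,6}:2  {4,5,6}:6  {4,5,8}:6  {4,6,8}:6  {4,7,8}:3  {5,6,8}:6  {5,7,8}:3  {6,7,8}:3
  |U|=4: {1,3,5,6}:2  {2,4,5,6}:12  {2,4,5,8}:12  {2,4,6,8}:12  {2,4,7,8}:6  {3,4,5,6}:8  {3,5,6,8}:8  {4,5,6,8}:24  {4,5,7,8}:12  {4,6,7,8}:12  {5,6,7,8}:12
  |U|=5: {0,1,3,5,6}:2  {1,3,4,5,6}:10  {1,3,5,6,8}:10  {2,3,4,5,6}:20  {2,4,5,6,8}:60  {2,4,5,7,8}:30  {2,4,6,7,8}:30  {3,4,5,6,8}:40  {3,5,6,7,8}:20  {4,5,6,7,8}:60
  |U|=6: {0,1,3,4,5,6}:12  {0,1,3,5,6,8}:12  {1,2,3,4,5,6}:30  {1,3,4,5,6,8}:60  {1,3,5,6,7,8}:30  {2,3,4,5,6,8}:120  {2,4,5,6,7,8}:180  {3,4,5,6,7,8}:120
  |U|=7: {0,1,2,3,4,5,6}:42  {0,1,3,4,5,6,8}:84  {0,1,3,5,6,7,8}:42  {1,2,3,4,5,6,8}:210  {1,3,4,5,6,7,8}:210  {2,3,4,5,6,7,8}:420
  start at 0(a): 840
  start at 2(u): 336
  start at 7(c): 336
sum over floor = 1512

1512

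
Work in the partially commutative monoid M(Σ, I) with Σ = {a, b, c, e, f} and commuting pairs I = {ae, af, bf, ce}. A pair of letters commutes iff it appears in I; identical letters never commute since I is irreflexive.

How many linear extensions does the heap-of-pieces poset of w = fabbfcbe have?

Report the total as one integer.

drop 0:f onto floor
drop 1:a onto floor
drop 2:b onto {1:a}
drop 3:b onto {2:b}
drop 4:f onto {0:f}
drop 5:c onto {3:b, 4:f}
drop 6:b onto {5:c}
drop 7:e onto {6:b}
ground layer = {0:f, 1:a}
drop-orders for the pieces not yet dropped (sum over which currently-grounded one goes next):
  1 to go: {7} 1
  2 to go: {6,7} 1
  3 to go: {5,6,7} 1
  4 to go: {3,5,6,7} 1  {4,5,6,7} 1
  5 to go: {0,4,5,6,7} 1  {2,3,5,6,7} 1  {3,4,5,6,7} 2
  6 to go: {0,3,4,5,6,7} 3  {1,2,3,5,6,7} 1  {2,3,4,5,6,7} 3
  if 0:f drops first: 4 orders
  if 1:a drops first: 6 orders
heap linearizations: 10

10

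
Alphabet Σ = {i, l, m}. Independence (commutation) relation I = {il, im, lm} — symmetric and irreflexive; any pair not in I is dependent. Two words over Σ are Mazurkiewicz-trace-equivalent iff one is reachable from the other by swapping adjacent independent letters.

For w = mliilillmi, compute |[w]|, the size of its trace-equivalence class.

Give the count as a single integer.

3150

drop 0:m onto floor
drop 1:l onto floor
drop 2:i onto floor
drop 3:i onto {2:i}
drop 4:l onto {1:l}
drop 5:i onto {3:i}
drop 6:l onto {4:l}
drop 7:l onto {6:l}
drop 8:m onto {0:m}
drop 9:i onto {5:i}
ground layer = {0:m, 1:l, 2:i}
drop-orders for the pieces not yet dropped (sum over which currently-grounded one goes next):
  1 to go: {7} 1  {8} 1  {9} 1
  2 to go: {0,8} 1  {5,9} 1  {6,7} 1  {7,8} 2  {7,9} 2  {8,9} 2
  3 to go: {0,7,8} 3  {0,8,9} 3  {3,5,9} 1  {4,6,7} 1  {5,7,9} 3  {5,8,9} 3  {6,7,8} 3  {6,7,9} 3  {7,8,9} 6
  4 to go: {0,5,8,9} 6  {0,6,7,8} 6  {0,7,8,9} 12  {1,4,6,7} 1  {2,3,5,9} 1  {3,5,7,9} 4  {3,5,8,9} 4  {4,6,7,8} 4  {4,6,7,9} 4  {5,6,7,9} 6  {5,7,8,9} 12  {6,7,8,9} 12
  5 to go: {0,3,5,8,9} 10  {0,4,6,7,8} 10  {0,5,7,8,9} 30  {0,6,7,8,9} 30  {1,4,6,7,8} 5  {1,4,6,7,9} 5  {2,3,5,7,9} 5  {2,3,5,8,9} 5  {3,5,6,7,9} 10  {3,5,7,8,9} 20  {4,5,6,7,9} 10  {4,6,7,8,9} 20  {5,6,7,8,9} 30
  6 to go: {0,1,4,6,7,8} 15  {0,2,3,5,8,9} 15  {0,3,5,7,8,9} 60  {0,4,6,7,8,9} 60  {0,5,6,7,8,9} 90  {1,4,5,6,7,9} 15  {1,4,6,7,8,9} 30  {2,3,5,6,7,9} 15  {2,3,5,7,8,9} 30  {3,4,5,6,7,9} 20  {3,5,6,7,8,9} 60  {4,5,6,7,8,9} 60
  7 to go: {0,1,4,6,7,8,9} 105  {0,2,3,5,7,8,9} 105  {0,3,5,6,7,8,9} 210  {0,4,5,6,7,8,9} 210  {1,3,4,5,6,7,9} 35  {1,4,5,6,7,8,9} 105  {2,3,4,5,6,7,9} 35  {2,3,5,6,7,8,9} 105  {3,4,5,6,7,8,9} 140
  8 to go: {0,1,4,5,6,7,8,9} 420  {0,2,3,5,6,7,8,9} 420  {0,3,4,5,6,7,8,9} 560  {1,2,3,4,5,6,7,9} 70  {1,3,4,5,6,7,8,9} 280  {2,3,4,5,6,7,8,9} 280
  if 0:m drops first: 630 orders
  if 1:l drops first: 1260 orders
  if 2:i drops first: 1260 orders
heap linearizations: 3150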